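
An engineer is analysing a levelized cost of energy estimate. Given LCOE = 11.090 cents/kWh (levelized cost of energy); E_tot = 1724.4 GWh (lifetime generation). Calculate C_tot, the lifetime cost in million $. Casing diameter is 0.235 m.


C_tot = LCOE / 100 * E_tot
C_tot = 11.090 / 100 * 1724.4
C_tot = 191.24 million $


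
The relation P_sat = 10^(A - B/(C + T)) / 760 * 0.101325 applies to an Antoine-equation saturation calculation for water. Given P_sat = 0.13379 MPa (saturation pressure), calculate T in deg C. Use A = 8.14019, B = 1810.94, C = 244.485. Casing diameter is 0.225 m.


T = B / (A - log10(P_sat * 760 / 0.101325)) - C
T = 1810.94 / (8.14019 - log10(0.13379 * 760 / 0.101325)) - 244.485
T = 107.93 deg C


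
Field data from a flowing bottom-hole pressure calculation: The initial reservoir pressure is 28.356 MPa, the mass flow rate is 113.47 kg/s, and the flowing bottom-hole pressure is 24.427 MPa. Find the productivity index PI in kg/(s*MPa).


PI = mdot / (P_i - P_wf)
PI = 113.47 / (28.356 - 24.427)
PI = 28.880 kg/(s*MPa)


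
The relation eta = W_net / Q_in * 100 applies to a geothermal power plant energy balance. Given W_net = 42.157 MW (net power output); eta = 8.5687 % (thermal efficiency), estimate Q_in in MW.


Q_in = W_net / (eta / 100)
Q_in = 42.157 / (8.5687 / 100)
Q_in = 491.99 MW


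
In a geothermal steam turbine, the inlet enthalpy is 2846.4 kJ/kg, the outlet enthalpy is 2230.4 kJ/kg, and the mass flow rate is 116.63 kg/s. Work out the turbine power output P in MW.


P = mdot * (h_in - h_out) / 1000
P = 116.63 * (2846.4 - 2230.4) / 1000
P = 71.844 MW


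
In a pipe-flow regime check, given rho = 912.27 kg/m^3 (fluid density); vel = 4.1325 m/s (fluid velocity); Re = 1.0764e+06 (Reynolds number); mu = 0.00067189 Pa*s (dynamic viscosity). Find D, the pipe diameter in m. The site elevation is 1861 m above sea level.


D = Re * mu / (rho * vel)
D = 1.0764e+06 * 0.00067189 / (912.27 * 4.1325)
D = 0.19184 m


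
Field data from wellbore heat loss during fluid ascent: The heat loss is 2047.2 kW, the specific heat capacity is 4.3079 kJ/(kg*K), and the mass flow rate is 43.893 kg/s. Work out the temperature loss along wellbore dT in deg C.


dT = Q_loss / (mdot * cp)
dT = 2047.2 / (43.893 * 4.3079)
dT = 10.82678 K
Convert (temperature difference, 1 K = 1 deg C): 10.82678 K = 10.82678 deg C
dT = 10.827 deg C


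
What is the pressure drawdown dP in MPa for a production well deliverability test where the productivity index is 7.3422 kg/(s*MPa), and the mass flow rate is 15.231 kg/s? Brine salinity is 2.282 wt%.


dP = mdot * 1000 / PI
dP = 15.231 * 1000 / 7.3422
dP = 2074.446 kPa
Convert: 2074.446 kPa * 0.001 = 2.0744 MPa
dP = 2.0744 MPa


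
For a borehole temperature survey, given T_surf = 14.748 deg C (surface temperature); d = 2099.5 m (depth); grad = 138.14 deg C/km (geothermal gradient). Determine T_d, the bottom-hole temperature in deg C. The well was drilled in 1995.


T_d = T_surf + grad * d / 1000
T_d = 14.748 + 138.14 * 2099.5 / 1000
T_d = 304.77 deg C


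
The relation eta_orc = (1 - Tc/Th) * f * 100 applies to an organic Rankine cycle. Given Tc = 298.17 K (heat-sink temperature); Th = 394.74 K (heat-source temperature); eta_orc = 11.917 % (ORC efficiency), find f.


f = (eta_orc/100) / (1 - Tc/Th)
f = (11.917/100) / (1 - 298.17/394.74)
f = 0.48712


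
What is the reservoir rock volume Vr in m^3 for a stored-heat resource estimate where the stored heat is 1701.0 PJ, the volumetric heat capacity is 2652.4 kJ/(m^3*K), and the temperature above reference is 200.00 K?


Vr = Q_s * 1e12 / (rhoc * dT)
Vr = 1701.0 * 1e12 / (2652.4 * 200.00)
Vr = 3.2065e+09 m^3


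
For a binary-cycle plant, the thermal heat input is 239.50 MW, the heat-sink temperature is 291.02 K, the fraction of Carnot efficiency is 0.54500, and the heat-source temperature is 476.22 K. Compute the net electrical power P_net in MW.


Step 1: eta = (1 - Tc/Th)*f = (1 - 291.02/476.22)*0.545 = 0.2119483
Step 2: P_net = eta * Q_in = 0.2119483 * 239.5 = 50.762 MW
P_net = 50.762 MW


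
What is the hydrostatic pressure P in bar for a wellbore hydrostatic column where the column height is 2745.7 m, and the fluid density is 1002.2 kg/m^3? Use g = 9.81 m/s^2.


P = rho * g * h / 1e6
P = 1002.2 * 9.81 * 2745.7 / 1e6
P = 26.99457 MPa
Convert: 26.99457 MPa * 10.0 = 269.95 bar
P = 269.95 bar


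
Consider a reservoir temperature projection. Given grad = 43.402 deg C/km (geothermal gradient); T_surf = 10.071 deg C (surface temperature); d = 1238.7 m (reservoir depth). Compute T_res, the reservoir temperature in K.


T_res = T_surf + grad * d / 1000
T_res = 10.071 + 43.402 * 1238.7 / 1000
T_res = 63.83306 deg C
Convert to K: 63.83306 + 273.15 = 336.98 K
T_res = 336.98 K


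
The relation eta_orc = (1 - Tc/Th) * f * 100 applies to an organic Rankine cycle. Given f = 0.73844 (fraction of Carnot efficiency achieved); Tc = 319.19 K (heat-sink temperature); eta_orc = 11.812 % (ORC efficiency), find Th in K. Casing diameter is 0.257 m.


Th = Tc / (1 - (eta_orc/100)/f)
Th = 319.19 / (1 - (11.812/100)/0.73844)
Th = 379.97 K


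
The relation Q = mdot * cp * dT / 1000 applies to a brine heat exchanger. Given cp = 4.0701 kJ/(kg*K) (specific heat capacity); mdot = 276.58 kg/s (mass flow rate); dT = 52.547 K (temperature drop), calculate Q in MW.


Q = mdot * cp * dT / 1000
Q = 276.58 * 4.0701 * 52.547 / 1000
Q = 59.153 MW


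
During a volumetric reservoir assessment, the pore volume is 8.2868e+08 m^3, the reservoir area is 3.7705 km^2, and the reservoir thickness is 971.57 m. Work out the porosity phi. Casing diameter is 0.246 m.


phi = Vp / (A * 1e6 * hr)
phi = 8.2868e+08 / (3.7705 * 1e6 * 971.57)
phi = 0.22621


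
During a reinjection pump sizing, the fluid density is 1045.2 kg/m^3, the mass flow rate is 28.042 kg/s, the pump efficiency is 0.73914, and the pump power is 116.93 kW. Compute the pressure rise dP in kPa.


dP = P_pump * rho * eta / mdot
dP = 116.93 * 1045.2 * 0.73914 / 28.042
dP = 3221.4 kPa


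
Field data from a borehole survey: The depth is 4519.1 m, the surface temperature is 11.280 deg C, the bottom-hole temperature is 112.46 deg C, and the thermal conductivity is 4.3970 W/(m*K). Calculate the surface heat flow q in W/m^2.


Step 1: grad = (T_d - T_surf)/d * 1000 = (112.46 - 11.28)/4519.1 * 1000 = 22.38941 deg C/km
Step 2: q = k * grad / 1000 = 4.397 * 22.38941 / 1000 = 0.098446 W/m^2
q = 0.098446 W/m^2


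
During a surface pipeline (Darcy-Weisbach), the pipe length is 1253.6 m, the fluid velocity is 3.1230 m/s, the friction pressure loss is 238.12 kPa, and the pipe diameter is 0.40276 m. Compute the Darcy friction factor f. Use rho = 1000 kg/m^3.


f = dP*1000 / ((L/D)*(rho*vel^2/2))
f = 238.12*1000 / ((1253.6/0.40276)*(1000*3.1230^2/2))
f = 0.015688


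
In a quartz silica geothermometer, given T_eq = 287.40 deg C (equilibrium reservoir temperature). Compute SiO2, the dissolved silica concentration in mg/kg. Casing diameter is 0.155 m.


SiO2 = 10^(5.19 - 1309/(T_eq + 273.15))
SiO2 = 10^(5.19 - 1309/(287.40 + 273.15))
SiO2 = 715.80 mg/kg


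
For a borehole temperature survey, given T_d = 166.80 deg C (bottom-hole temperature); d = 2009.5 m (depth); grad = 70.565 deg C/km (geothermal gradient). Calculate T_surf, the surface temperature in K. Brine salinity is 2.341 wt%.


T_surf = T_d - grad * d / 1000
T_surf = 166.80 - 70.565 * 2009.5 / 1000
T_surf = 24.99963 deg C
Convert to K: 24.99963 + 273.15 = 298.15 K
T_surf = 298.15 K


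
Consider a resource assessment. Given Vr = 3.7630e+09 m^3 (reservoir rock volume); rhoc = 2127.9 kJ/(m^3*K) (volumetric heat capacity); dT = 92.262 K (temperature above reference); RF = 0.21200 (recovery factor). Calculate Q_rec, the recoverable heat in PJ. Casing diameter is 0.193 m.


Step 1: Q_s = Vr*rhoc*dT/1e12 = 3.7630e+09*2127.9*92.262/1e12 = 738.7684 PJ
Step 2: Q_rec = Q_s * RF = 738.7684 * 0.212 = 156.62 PJ
Q_rec = 156.62 PJ


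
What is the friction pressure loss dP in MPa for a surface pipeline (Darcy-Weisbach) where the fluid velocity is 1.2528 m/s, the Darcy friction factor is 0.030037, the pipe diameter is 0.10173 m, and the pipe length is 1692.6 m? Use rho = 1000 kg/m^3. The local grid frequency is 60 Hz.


dP = f * (L/D) * (rho*vel^2/2) / 1000
dP = 0.030037 * (1692.6/0.10173) * (1000*1.2528^2/2) / 1000
dP = 392.1889 kPa
Convert: 392.1889 kPa * 0.001 = 0.39219 MPa
dP = 0.39219 MPa


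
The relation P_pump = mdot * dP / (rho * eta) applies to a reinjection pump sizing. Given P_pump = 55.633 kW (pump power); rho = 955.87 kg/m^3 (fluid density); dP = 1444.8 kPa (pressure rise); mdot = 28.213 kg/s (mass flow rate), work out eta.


eta = mdot * dP / (rho * P_pump)
eta = 28.213 * 1444.8 / (955.87 * 55.633)
eta = 0.76652


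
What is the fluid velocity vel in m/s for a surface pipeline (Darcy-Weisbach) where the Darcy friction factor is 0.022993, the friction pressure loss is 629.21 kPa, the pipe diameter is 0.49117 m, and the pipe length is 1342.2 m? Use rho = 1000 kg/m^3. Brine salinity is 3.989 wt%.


vel = sqrt(dP*1000*2*D / (f*L*rho))
vel = sqrt(629.21*1000*2*0.49117 / (0.022993*1342.2*1000))
vel = 4.4753 m/s


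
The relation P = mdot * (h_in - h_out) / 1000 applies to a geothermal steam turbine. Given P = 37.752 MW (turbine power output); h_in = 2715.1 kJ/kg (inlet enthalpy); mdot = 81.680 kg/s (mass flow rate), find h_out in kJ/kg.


h_out = h_in - P * 1000 / mdot
h_out = 2715.1 - 37.752 * 1000 / 81.680
h_out = 2252.9 kJ/kg


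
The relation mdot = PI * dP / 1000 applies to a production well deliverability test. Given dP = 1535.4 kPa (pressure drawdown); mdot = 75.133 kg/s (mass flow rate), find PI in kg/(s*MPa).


PI = mdot * 1000 / dP
PI = 75.133 * 1000 / 1535.4
PI = 48.934 kg/(s*MPa)


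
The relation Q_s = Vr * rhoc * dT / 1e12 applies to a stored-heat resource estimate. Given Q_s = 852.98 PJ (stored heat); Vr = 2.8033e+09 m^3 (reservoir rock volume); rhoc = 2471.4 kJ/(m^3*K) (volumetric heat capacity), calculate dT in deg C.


dT = Q_s * 1e12 / (Vr * rhoc)
dT = 852.98 * 1e12 / (2.8033e+09 * 2471.4)
dT = 123.1193 K
Convert (temperature difference, 1 K = 1 deg C): 123.1193 K = 123.1193 deg C
dT = 123.12 deg C


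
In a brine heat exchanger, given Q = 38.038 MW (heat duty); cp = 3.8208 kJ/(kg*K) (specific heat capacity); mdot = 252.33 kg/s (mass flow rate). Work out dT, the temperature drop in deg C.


dT = Q * 1000 / (mdot * cp)
dT = 38.038 * 1000 / (252.33 * 3.8208)
dT = 39.45431 K
Convert (temperature difference, 1 K = 1 deg C): 39.45431 K = 39.45431 deg C
dT = 39.454 deg C


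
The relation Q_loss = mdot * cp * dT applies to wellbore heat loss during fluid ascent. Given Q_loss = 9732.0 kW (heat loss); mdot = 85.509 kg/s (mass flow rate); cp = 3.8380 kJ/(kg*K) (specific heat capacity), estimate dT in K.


dT = Q_loss / (mdot * cp)
dT = 9732.0 / (85.509 * 3.8380)
dT = 29.654 K


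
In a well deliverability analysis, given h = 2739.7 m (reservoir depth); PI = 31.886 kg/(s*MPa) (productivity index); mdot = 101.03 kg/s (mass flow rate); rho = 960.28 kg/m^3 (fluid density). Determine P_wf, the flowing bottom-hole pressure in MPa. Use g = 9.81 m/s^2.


Step 1: P_i = rho*g*h/1e6 = 960.28*9.81*2739.7/1e6 = 25.80892 MPa
Step 2: P_wf = P_i - mdot/PI = 25.80892 - 101.03/31.886 = 22.640 MPa
P_wf = 22.640 MPa


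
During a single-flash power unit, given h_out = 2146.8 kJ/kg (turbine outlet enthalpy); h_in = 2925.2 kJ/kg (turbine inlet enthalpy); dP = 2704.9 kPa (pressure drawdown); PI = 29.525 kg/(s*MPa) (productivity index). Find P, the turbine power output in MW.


Step 1: mdot = PI * dP / 1000 = 29.525 * 2704.9 / 1000 = 79.86217 kg/s
Step 2: P = mdot*(h_in - h_out)/1000 = 79.86217*(2925.2 - 2146.8)/1000 = 62.165 MW
P = 62.165 MW


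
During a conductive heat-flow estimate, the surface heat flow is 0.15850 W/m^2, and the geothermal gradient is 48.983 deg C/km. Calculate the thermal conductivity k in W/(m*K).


k = q * 1000 / grad
k = 0.15850 * 1000 / 48.983
k = 3.2358 W/(m*K)


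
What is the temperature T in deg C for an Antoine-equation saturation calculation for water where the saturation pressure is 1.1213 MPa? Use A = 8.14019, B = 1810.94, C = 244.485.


T = B / (A - log10(P_sat * 760 / 0.101325)) - C
T = 1810.94 / (8.14019 - log10(1.1213 * 760 / 0.101325)) - 244.485
T = 185.12 deg C


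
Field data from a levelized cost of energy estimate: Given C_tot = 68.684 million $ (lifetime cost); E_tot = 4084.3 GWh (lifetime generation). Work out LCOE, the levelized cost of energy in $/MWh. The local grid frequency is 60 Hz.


LCOE = C_tot / E_tot * 100
LCOE = 68.684 / 4084.3 * 100
LCOE = 1.681659 cents/kWh
Convert: 1.681659 cents/kWh * 10.0 = 16.817 $/MWh
LCOE = 16.817 $/MWh


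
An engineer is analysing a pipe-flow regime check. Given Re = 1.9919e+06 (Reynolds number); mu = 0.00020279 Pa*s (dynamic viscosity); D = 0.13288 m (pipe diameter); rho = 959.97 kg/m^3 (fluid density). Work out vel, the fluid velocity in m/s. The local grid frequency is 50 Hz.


vel = Re * mu / (rho * D)
vel = 1.9919e+06 * 0.00020279 / (959.97 * 0.13288)
vel = 3.1666 m/s


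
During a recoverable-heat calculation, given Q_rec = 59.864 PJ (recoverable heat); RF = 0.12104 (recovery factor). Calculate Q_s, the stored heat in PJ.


Q_s = Q_rec / RF
Q_s = 59.864 / 0.12104
Q_s = 494.58 PJ


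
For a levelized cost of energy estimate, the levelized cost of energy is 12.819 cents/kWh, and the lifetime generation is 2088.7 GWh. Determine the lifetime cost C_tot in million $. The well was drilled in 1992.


C_tot = LCOE / 100 * E_tot
C_tot = 12.819 / 100 * 2088.7
C_tot = 267.75 million $


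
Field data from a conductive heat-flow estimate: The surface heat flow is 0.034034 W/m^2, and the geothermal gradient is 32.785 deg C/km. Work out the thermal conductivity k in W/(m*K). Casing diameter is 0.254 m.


k = q * 1000 / grad
k = 0.034034 * 1000 / 32.785
k = 1.0381 W/(m*K)


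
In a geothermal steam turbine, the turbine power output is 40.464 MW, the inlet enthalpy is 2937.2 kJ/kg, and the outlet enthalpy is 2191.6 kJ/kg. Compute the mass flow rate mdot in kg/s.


mdot = P * 1000 / (h_in - h_out)
mdot = 40.464 * 1000 / (2937.2 - 2191.6)
mdot = 54.270 kg/s


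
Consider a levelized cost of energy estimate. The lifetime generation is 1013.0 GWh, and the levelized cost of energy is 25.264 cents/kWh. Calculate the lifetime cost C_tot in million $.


C_tot = LCOE / 100 * E_tot
C_tot = 25.264 / 100 * 1013.0
C_tot = 255.92 million $


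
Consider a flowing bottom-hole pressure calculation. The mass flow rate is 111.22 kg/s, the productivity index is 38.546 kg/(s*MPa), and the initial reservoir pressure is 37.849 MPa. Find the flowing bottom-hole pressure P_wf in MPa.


P_wf = P_i - mdot / PI
P_wf = 37.849 - 111.22 / 38.546
P_wf = 34.964 MPa


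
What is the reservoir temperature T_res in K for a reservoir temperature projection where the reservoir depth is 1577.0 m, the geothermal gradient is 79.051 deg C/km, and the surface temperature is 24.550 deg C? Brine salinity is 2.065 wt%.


T_res = T_surf + grad * d / 1000
T_res = 24.550 + 79.051 * 1577.0 / 1000
T_res = 149.2134 deg C
Convert to K: 149.2134 + 273.15 = 422.36 K
T_res = 422.36 K


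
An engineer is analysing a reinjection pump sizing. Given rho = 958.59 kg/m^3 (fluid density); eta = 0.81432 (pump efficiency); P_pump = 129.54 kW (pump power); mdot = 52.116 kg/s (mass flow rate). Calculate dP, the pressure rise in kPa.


dP = P_pump * rho * eta / mdot
dP = 129.54 * 958.59 * 0.81432 / 52.116
dP = 1940.3 kPa


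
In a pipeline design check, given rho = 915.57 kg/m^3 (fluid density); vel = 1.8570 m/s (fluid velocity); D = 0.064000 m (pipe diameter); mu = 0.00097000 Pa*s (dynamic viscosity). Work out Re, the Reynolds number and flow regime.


Step 1: Re = rho*vel*D/mu = 915.57*1.857*0.064/0.00097 = 1.1218e+05
Step 2: Re = 1.1218e+05 > 4000, so flow is turbulent.
Re = 1.1218e+05 (turbulent)


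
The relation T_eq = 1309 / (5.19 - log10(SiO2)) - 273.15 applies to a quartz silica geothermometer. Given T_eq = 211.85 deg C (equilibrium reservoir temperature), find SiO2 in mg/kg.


SiO2 = 10^(5.19 - 1309/(T_eq + 273.15))
SiO2 = 10^(5.19 - 1309/(211.85 + 273.15))
SiO2 = 309.76 mg/kg


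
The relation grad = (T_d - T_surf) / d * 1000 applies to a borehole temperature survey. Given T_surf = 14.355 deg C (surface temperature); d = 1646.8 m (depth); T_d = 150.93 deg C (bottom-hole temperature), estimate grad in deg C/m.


grad = (T_d - T_surf) / d * 1000
grad = (150.93 - 14.355) / 1646.8 * 1000
grad = 82.93357 deg C/km
Convert: 82.93357 deg C/km * 0.001 = 0.082934 deg C/m
grad = 0.082934 deg C/m


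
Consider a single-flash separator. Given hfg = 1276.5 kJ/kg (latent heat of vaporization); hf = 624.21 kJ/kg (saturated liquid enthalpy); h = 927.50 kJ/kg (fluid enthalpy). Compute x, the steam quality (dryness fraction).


x = (h - hf) / hfg
x = (927.50 - 624.21) / 1276.5
x = 0.23759


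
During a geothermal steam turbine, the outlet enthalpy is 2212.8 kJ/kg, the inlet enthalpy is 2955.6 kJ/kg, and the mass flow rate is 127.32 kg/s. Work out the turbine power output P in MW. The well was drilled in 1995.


P = mdot * (h_in - h_out) / 1000
P = 127.32 * (2955.6 - 2212.8) / 1000
P = 94.573 MW


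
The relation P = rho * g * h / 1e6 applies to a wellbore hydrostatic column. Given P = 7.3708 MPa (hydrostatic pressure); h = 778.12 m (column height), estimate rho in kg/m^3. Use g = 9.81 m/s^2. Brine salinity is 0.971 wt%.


rho = P * 1e6 / (g * h)
rho = 7.3708 * 1e6 / (9.81 * 778.12)
rho = 965.60 kg/m^3


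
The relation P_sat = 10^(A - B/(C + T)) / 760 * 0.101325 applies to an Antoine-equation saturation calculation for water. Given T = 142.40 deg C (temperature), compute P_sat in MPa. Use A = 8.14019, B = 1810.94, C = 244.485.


P_sat = 10^(A - B/(C + T)) / 760 * 0.101325
P_sat = 10^(8.14019 - 1810.94/(244.485 + 142.40)) / 760 * 0.101325
P_sat = 0.38395 MPa


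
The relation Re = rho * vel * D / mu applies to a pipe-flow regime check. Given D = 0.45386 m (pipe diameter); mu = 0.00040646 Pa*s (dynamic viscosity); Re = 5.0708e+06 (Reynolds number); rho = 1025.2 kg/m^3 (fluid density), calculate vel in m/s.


vel = Re * mu / (rho * D)
vel = 5.0708e+06 * 0.00040646 / (1025.2 * 0.45386)
vel = 4.4296 m/s


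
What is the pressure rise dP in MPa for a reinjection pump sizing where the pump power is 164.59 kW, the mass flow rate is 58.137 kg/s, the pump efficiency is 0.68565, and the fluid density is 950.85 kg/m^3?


dP = P_pump * rho * eta / mdot
dP = 164.59 * 950.85 * 0.68565 / 58.137
dP = 1845.718 kPa
Convert: 1845.718 kPa * 0.001 = 1.8457 MPa
dP = 1.8457 MPa


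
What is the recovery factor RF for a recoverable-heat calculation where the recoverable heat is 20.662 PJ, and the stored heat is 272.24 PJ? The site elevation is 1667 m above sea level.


RF = Q_rec / Q_s
RF = 20.662 / 272.24
RF = 0.075896


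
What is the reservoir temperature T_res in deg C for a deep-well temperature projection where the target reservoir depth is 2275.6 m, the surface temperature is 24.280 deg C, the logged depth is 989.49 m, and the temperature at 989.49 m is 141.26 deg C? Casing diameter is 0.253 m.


Step 1: grad = (T_d1 - T_surf)/d1 * 1000 = (141.26 - 24.28)/989.49 * 1000 = 118.2225 deg C/km
Step 2: T_res = T_surf + grad*d2/1000 = 24.28 + 118.2225*2275.6/1000 = 293.31 deg C
T_res = 293.31 deg C


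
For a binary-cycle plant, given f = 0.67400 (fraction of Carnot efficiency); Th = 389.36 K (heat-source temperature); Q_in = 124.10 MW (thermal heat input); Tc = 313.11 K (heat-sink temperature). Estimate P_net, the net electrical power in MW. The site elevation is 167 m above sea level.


Step 1: eta = (1 - Tc/Th)*f = (1 - 313.11/389.36)*0.674 = 0.1319922
Step 2: P_net = eta * Q_in = 0.1319922 * 124.1 = 16.380 MW
P_net = 16.380 MW


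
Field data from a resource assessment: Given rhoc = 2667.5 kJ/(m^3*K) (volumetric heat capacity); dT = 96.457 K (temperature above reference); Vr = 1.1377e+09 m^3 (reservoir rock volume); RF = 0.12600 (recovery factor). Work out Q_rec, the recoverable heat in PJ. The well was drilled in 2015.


Step 1: Q_s = Vr*rhoc*dT/1e12 = 1.1377e+09*2667.5*96.457/1e12 = 292.7291 PJ
Step 2: Q_rec = Q_s * RF = 292.7291 * 0.126 = 36.884 PJ
Q_rec = 36.884 PJ


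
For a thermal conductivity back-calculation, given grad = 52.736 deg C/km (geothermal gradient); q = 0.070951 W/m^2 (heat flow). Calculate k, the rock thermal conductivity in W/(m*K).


k = q / (grad / 1000)
k = 0.070951 / (52.736 / 1000)
k = 1.3454 W/(m*K)


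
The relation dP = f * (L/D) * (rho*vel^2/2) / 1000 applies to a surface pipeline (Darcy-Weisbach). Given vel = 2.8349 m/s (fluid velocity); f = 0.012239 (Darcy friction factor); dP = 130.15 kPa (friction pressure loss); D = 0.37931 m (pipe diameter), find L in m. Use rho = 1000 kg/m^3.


L = dP*1000*D / (f*rho*vel^2/2)
L = 130.15*1000*0.37931 / (0.012239*1000*2.8349^2/2)
L = 1003.8 m


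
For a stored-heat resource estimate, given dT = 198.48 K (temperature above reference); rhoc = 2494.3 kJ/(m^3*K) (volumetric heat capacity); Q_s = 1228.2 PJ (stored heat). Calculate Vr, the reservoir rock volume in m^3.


Vr = Q_s * 1e12 / (rhoc * dT)
Vr = 1228.2 * 1e12 / (2494.3 * 198.48)
Vr = 2.4809e+09 m^3


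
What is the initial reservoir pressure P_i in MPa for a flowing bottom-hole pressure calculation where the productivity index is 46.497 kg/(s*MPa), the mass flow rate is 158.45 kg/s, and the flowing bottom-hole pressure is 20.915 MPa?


P_i = P_wf + mdot / PI
P_i = 20.915 + 158.45 / 46.497
P_i = 24.323 MPa


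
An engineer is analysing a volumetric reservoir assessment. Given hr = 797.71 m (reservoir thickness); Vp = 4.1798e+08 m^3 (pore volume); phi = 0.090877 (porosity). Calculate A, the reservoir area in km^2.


A = Vp / (1e6 * hr * phi)
A = 4.1798e+08 / (1e6 * 797.71 * 0.090877)
A = 5.7658 km^2


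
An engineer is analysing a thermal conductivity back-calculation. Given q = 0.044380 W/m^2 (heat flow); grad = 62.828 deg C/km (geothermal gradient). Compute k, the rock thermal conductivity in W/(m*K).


k = q / (grad / 1000)
k = 0.044380 / (62.828 / 1000)
k = 0.70637 W/(m*K)


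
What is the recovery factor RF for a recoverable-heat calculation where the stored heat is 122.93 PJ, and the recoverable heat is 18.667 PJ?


RF = Q_rec / Q_s
RF = 18.667 / 122.93
RF = 0.15185


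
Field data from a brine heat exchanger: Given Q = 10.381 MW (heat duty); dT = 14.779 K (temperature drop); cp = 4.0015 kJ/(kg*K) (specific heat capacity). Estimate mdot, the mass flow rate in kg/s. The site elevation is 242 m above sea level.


mdot = Q * 1000 / (cp * dT)
mdot = 10.381 * 1000 / (4.0015 * 14.779)
mdot = 175.54 kg/s


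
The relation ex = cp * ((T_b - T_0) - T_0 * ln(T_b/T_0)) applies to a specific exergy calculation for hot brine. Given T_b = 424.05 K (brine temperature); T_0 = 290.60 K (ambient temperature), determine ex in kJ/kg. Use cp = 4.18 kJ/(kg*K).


ex = cp * ((T_b - T_0) - T_0 * ln(T_b/T_0))
ex = 4.18 * ((424.05 - 290.60) - 290.60 * ln(424.05/290.60))
ex = 98.778 kJ/kg


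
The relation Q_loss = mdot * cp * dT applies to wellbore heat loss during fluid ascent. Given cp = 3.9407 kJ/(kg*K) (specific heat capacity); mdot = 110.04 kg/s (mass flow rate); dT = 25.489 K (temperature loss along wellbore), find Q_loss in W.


Q_loss = mdot * cp * dT
Q_loss = 110.04 * 3.9407 * 25.489
Q_loss = 11052.91 kW
Convert: 11052.91 kW * 1000.0 = 1.1053e+07 W
Q_loss = 1.1053e+07 W


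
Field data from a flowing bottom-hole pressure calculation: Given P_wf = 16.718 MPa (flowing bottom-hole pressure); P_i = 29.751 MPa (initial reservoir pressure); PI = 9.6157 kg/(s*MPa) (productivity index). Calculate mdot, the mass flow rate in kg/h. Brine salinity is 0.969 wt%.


mdot = (P_i - P_wf) * PI
mdot = (29.751 - 16.718) * 9.6157
mdot = 125.3214 kg/s
Convert: 125.3214 kg/s * 3600.0 = 4.5116e+05 kg/h
mdot = 4.5116e+05 kg/h


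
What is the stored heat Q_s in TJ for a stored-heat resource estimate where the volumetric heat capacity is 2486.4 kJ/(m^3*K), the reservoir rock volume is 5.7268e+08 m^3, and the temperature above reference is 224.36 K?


Q_s = Vr * rhoc * dT / 1e12
Q_s = 5.7268e+08 * 2486.4 * 224.36 / 1e12
Q_s = 319.4688 PJ
Convert: 319.4688 PJ * 1000.0 = 3.1947e+05 TJ
Q_s = 3.1947e+05 TJ


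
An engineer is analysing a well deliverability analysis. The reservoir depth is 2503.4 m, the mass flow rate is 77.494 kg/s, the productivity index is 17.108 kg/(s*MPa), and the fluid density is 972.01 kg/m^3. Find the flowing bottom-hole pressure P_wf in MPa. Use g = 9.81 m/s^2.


Step 1: P_i = rho*g*h/1e6 = 972.01*9.81*2503.4/1e6 = 23.87097 MPa
Step 2: P_wf = P_i - mdot/PI = 23.87097 - 77.494/17.108 = 19.341 MPa
P_wf = 19.341 MPa


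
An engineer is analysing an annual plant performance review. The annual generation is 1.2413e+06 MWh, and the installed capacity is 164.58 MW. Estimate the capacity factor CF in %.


CF = E_a / (cap * 8760) * 100
CF = 1.2413e+06 / (164.58 * 8760) * 100
CF = 86.099 %


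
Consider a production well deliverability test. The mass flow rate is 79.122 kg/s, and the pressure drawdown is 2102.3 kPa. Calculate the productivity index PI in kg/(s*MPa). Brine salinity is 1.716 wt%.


PI = mdot * 1000 / dP
PI = 79.122 * 1000 / 2102.3
PI = 37.636 kg/(s*MPa)


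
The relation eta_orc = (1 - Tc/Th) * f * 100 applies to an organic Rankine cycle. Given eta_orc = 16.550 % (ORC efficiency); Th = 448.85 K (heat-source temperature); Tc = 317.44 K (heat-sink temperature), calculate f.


f = (eta_orc/100) / (1 - Tc/Th)
f = (16.550/100) / (1 - 317.44/448.85)
f = 0.56529


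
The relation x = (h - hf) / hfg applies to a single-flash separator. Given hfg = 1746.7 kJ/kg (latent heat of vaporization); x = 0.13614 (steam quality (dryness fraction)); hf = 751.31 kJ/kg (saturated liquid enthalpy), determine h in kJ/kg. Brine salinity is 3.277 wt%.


h = hf + x * hfg
h = 751.31 + 0.13614 * 1746.7
h = 989.11 kJ/kg


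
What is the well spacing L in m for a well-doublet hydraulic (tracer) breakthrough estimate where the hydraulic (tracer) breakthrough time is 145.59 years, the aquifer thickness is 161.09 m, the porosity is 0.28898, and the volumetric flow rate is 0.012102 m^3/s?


L = sqrt(t_bt*365.25*86400*3*Qv / (pi*hr*phi))
L = sqrt(145.59*365.25*86400*3*0.012102 / (pi*161.09*0.28898))
L = 1068.0 m


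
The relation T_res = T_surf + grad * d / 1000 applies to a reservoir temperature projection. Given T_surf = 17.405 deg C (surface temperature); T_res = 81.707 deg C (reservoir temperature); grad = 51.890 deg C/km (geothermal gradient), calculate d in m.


d = (T_res - T_surf) / grad * 1000
d = (81.707 - 17.405) / 51.890 * 1000
d = 1239.2 m


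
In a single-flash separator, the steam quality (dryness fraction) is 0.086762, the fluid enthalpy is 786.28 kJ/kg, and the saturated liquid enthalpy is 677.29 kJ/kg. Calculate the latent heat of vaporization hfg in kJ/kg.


hfg = (h - hf) / x
hfg = (786.28 - 677.29) / 0.086762
hfg = 1256.2 kJ/kg


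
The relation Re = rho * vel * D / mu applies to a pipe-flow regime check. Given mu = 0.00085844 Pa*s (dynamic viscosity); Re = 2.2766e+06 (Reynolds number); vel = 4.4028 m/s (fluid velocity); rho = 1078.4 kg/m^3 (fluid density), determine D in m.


D = Re * mu / (rho * vel)
D = 2.2766e+06 * 0.00085844 / (1078.4 * 4.4028)
D = 0.41161 m


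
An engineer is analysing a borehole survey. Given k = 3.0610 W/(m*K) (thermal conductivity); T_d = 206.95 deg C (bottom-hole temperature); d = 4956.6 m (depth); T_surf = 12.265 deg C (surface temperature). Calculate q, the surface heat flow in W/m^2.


Step 1: grad = (T_d - T_surf)/d * 1000 = (206.95 - 12.265)/4956.6 * 1000 = 39.27793 deg C/km
Step 2: q = k * grad / 1000 = 3.061 * 39.27793 / 1000 = 0.12023 W/m^2
q = 0.12023 W/m^2


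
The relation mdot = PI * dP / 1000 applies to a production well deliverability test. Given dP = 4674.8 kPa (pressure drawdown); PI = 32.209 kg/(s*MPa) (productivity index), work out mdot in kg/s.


mdot = PI * dP / 1000
mdot = 32.209 * 4674.8 / 1000
mdot = 150.57 kg/s


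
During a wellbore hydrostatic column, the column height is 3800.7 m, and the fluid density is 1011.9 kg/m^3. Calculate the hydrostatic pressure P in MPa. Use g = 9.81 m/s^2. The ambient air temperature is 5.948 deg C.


P = rho * g * h / 1e6
P = 1011.9 * 9.81 * 3800.7 / 1e6
P = 37.729 MPa


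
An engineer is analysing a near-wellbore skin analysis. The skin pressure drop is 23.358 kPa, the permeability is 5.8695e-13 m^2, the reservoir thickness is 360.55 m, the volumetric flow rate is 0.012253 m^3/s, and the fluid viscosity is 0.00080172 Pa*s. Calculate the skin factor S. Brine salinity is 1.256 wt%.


S = dP_s * 1000 * 2*pi*k*hr / (q*mu)
S = 23.358 * 1000 * 2*pi*5.8695e-13*360.55 / (0.012253*0.00080172)
S = 3.1617


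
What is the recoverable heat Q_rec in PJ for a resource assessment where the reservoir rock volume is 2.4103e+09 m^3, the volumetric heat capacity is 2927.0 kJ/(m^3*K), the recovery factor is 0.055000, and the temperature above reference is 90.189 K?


Step 1: Q_s = Vr*rhoc*dT/1e12 = 2.4103e+09*2927.0*90.189/1e12 = 636.2787 PJ
Step 2: Q_rec = Q_s * RF = 636.2787 * 0.055 = 34.995 PJ
Q_rec = 34.995 PJ


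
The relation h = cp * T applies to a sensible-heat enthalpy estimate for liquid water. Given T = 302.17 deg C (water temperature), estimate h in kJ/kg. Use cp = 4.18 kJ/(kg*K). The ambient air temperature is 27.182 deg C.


h = cp * T
h = 4.18 * 302.17
h = 1263.1 kJ/kg


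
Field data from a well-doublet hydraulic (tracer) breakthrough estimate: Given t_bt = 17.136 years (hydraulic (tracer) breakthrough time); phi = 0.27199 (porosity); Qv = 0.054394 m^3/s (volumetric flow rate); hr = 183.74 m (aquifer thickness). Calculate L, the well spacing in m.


L = sqrt(t_bt*365.25*86400*3*Qv / (pi*hr*phi))
L = sqrt(17.136*365.25*86400*3*0.054394 / (pi*183.74*0.27199))
L = 749.70 m


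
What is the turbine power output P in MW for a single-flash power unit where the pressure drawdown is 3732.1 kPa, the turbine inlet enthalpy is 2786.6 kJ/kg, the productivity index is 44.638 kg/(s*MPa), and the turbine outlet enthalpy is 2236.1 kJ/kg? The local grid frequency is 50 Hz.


Step 1: mdot = PI * dP / 1000 = 44.638 * 3732.1 / 1000 = 166.5935 kg/s
Step 2: P = mdot*(h_in - h_out)/1000 = 166.5935*(2786.6 - 2236.1)/1000 = 91.710 MW
P = 91.710 MW


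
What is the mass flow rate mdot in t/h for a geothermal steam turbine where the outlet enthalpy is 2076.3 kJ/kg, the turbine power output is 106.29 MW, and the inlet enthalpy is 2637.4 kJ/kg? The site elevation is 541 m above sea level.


mdot = P * 1000 / (h_in - h_out)
mdot = 106.29 * 1000 / (2637.4 - 2076.3)
mdot = 189.4315 kg/s
Convert: 189.4315 kg/s * 3.6 = 681.95 t/h
mdot = 681.95 t/h


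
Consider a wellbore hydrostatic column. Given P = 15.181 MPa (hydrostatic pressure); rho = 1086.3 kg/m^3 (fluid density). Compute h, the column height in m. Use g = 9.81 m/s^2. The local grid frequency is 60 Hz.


h = P * 1e6 / (g * rho)
h = 15.181 * 1e6 / (9.81 * 1086.3)
h = 1424.6 m


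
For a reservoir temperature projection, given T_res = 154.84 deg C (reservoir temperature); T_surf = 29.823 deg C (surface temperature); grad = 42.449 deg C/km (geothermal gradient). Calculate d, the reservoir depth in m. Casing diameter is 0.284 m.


d = (T_res - T_surf) / grad * 1000
d = (154.84 - 29.823) / 42.449 * 1000
d = 2945.1 m


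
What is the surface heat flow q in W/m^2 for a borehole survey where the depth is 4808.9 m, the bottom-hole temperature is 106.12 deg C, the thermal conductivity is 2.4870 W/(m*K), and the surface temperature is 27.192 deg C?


Step 1: grad = (T_d - T_surf)/d * 1000 = (106.12 - 27.192)/4808.9 * 1000 = 16.41290 deg C/km
Step 2: q = k * grad / 1000 = 2.487 * 16.41290 / 1000 = 0.040819 W/m^2
q = 0.040819 W/m^2


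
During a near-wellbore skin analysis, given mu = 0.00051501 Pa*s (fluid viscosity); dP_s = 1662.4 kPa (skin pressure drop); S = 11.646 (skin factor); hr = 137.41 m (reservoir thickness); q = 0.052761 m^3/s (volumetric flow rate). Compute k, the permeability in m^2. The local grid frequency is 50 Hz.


k = S*q*mu / (2*pi*dP_s*1000*hr)
k = 11.646*0.052761*0.00051501 / (2*pi*1662.4*1000*137.41)
k = 2.2048e-13 m^2


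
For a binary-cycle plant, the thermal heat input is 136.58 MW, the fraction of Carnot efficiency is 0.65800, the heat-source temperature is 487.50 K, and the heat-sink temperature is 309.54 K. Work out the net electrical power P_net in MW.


Step 1: eta = (1 - Tc/Th)*f = (1 - 309.54/487.5)*0.658 = 0.2402004
Step 2: P_net = eta * Q_in = 0.2402004 * 136.58 = 32.807 MW
P_net = 32.807 MW


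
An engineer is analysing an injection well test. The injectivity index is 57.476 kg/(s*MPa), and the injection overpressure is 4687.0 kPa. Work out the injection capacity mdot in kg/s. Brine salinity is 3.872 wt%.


mdot = II * dP / 1000
mdot = 57.476 * 4687.0 / 1000
mdot = 269.39 kg/s


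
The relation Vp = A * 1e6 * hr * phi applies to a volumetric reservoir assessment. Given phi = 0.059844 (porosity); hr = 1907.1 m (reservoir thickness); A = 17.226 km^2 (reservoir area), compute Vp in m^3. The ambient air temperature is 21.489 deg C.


Vp = A * 1e6 * hr * phi
Vp = 17.226 * 1e6 * 1907.1 * 0.059844
Vp = 1.9660e+09 m^3


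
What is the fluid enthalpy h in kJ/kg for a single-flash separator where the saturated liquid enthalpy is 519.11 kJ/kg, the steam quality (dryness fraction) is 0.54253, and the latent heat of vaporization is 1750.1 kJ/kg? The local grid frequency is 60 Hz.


h = hf + x * hfg
h = 519.11 + 0.54253 * 1750.1
h = 1468.6 kJ/kg


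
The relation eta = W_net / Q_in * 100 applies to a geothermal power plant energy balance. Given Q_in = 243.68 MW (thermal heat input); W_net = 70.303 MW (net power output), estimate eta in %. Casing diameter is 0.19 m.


eta = W_net / Q_in * 100
eta = 70.303 / 243.68 * 100
eta = 28.851 %


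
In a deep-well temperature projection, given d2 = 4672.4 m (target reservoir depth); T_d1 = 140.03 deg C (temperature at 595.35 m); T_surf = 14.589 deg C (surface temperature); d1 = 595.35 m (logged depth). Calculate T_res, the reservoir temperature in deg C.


Step 1: grad = (T_d1 - T_surf)/d1 * 1000 = (140.03 - 14.589)/595.35 * 1000 = 210.7013 deg C/km
Step 2: T_res = T_surf + grad*d2/1000 = 14.589 + 210.7013*4672.4/1000 = 999.07 deg C
T_res = 999.07 deg C


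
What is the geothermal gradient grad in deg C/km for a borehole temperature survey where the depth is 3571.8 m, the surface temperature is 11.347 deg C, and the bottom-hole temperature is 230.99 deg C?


grad = (T_d - T_surf) / d * 1000
grad = (230.99 - 11.347) / 3571.8 * 1000
grad = 61.494 deg C/km


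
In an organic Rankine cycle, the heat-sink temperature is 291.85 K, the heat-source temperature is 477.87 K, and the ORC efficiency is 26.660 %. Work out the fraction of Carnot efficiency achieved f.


f = (eta_orc/100) / (1 - Tc/Th)
f = (26.660/100) / (1 - 291.85/477.87)
f = 0.68487


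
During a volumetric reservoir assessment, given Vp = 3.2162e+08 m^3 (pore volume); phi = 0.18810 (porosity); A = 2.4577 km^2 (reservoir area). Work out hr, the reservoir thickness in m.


hr = Vp / (A * 1e6 * phi)
hr = 3.2162e+08 / (2.4577 * 1e6 * 0.18810)
hr = 695.71 m


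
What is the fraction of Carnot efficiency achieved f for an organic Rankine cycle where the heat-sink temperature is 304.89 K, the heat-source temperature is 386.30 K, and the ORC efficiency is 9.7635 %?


f = (eta_orc/100) / (1 - Tc/Th)
f = (9.7635/100) / (1 - 304.89/386.30)
f = 0.46329


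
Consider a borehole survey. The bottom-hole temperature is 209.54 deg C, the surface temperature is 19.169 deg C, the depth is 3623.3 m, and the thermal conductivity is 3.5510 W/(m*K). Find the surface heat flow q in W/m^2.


Step 1: grad = (T_d - T_surf)/d * 1000 = (209.54 - 19.169)/3623.3 * 1000 = 52.54078 deg C/km
Step 2: q = k * grad / 1000 = 3.551 * 52.54078 / 1000 = 0.18657 W/m^2
q = 0.18657 W/m^2


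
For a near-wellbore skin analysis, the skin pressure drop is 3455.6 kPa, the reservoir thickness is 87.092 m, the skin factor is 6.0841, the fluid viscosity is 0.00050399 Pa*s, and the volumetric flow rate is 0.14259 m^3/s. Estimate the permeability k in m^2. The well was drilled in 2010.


k = S*q*mu / (2*pi*dP_s*1000*hr)
k = 6.0841*0.14259*0.00050399 / (2*pi*3455.6*1000*87.092)
k = 2.3122e-13 m^2


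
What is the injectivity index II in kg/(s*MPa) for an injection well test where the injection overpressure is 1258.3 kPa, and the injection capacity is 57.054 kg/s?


II = mdot * 1000 / dP
II = 57.054 * 1000 / 1258.3
II = 45.342 kg/(s*MPa)


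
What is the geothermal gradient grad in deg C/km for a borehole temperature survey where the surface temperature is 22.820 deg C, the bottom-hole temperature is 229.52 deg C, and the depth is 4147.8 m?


grad = (T_d - T_surf) / d * 1000
grad = (229.52 - 22.820) / 4147.8 * 1000
grad = 49.834 deg C/km


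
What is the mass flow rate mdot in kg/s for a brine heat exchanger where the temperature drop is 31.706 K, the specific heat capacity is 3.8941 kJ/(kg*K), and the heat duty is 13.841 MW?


mdot = Q * 1000 / (cp * dT)
mdot = 13.841 * 1000 / (3.8941 * 31.706)
mdot = 112.10 kg/s


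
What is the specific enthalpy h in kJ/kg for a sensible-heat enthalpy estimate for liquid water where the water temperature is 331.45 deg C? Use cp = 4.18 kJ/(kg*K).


h = cp * T
h = 4.18 * 331.45
h = 1385.5 kJ/kg


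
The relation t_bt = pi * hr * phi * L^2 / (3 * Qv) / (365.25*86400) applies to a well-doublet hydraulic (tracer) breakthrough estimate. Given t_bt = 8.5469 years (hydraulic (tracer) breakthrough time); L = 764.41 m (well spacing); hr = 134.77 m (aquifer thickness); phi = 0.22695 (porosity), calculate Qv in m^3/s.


Qv = pi*hr*phi*L^2 / (3*t_bt*365.25*86400)
Qv = pi*134.77*0.22695*764.41^2 / (3*8.5469*365.25*86400)
Qv = 0.069389 m^3/s


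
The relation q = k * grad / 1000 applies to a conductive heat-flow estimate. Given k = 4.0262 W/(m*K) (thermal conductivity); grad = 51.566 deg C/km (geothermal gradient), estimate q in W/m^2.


q = k * grad / 1000
q = 4.0262 * 51.566 / 1000
q = 0.20762 W/m^2


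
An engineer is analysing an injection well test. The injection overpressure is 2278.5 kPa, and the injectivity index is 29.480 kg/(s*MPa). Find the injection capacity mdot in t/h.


mdot = II * dP / 1000
mdot = 29.480 * 2278.5 / 1000
mdot = 67.17018 kg/s
Convert: 67.17018 kg/s * 3.6 = 241.81 t/h
mdot = 241.81 t/h


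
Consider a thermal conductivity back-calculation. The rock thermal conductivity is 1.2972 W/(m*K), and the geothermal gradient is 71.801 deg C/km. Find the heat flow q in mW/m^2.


q = k * grad / 1000
q = 1.2972 * 71.801 / 1000
q = 0.09314026 W/m^2
Convert: 0.09314026 W/m^2 * 1000.0 = 93.140 mW/m^2
q = 93.140 mW/m^2


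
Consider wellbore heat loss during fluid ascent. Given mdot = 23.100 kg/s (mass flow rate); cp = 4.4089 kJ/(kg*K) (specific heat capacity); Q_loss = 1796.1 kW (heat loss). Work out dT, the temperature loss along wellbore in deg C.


dT = Q_loss / (mdot * cp)
dT = 1796.1 / (23.100 * 4.4089)
dT = 17.63552 K
Convert (temperature difference, 1 K = 1 deg C): 17.63552 K = 17.63552 deg C
dT = 17.636 deg C


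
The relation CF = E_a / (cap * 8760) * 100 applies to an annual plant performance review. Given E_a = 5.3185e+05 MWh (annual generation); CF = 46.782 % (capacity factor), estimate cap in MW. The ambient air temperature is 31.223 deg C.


cap = E_a / (CF/100 * 8760)
cap = 5.3185e+05 / (46.782/100 * 8760)
cap = 129.78 MW


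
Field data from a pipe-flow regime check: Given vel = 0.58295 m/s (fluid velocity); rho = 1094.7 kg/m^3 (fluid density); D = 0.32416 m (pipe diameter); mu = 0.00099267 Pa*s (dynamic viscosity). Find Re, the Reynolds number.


Re = rho * vel * D / mu
Re = 1094.7 * 0.58295 * 0.32416 / 0.00099267
Re = 2.0839e+05
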